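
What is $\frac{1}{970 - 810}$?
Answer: $\frac{1}{160} \approx 0.00625$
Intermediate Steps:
$\frac{1}{970 - 810} = \frac{1}{160}$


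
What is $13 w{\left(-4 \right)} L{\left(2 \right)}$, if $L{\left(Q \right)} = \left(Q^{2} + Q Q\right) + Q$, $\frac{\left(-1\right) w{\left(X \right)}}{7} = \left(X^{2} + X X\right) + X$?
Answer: $-25480$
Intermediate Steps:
$w{\left(X \right)} = - 14 X^{2} - 7 X$ ($w{\left(X \right)} = - 7 \left(\left(X^{2} + X X\right) + X\right) = - 7 \left(\left(X^{2} + X^{2}\right) + X\right) = - 7 \left(2 X^{2} + X\right) = - 7 \left(X + 2 X^{2}\right) = - 14 X^{2} - 7 X$)
$L{\left(Q \right)} = Q + 2 Q^{2}$ ($L{\left(Q \right)} = \left(Q^{2} + Q^{2}\right) + Q = 2 Q^{2} + Q = Q + 2 Q^{2}$)
$13 w{\left(-4 \right)} L{\left(2 \right)} = 13 \left(\left(-7\right) \left(-4\right) \left(1 + 2 \left(-4\right)\right)\right) 2 \left(1 + 2 \cdot 2\right) = 13 \left(\left(-7\right) \left(-4\right) \left(1 - 8\right)\right) 2 \left(1 + 4\right) = 13 \left(\left(-7\right) \left(-4\right) \left(-7\right)\right) 2 \cdot 5 = 13 \left(-196\right) 10 = \left(-2548\right) 10 = -25480$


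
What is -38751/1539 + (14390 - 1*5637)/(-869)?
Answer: -15715162/445797 ≈ -35.252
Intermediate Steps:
-38751/1539 + (14390 - 1*5637)/(-869) = -38751*1/1539 + (14390 - 5637)*(-1/869) = -12917/513 + 8753*(-1/869) = -12917/513 - 8753/869 = -15715162/445797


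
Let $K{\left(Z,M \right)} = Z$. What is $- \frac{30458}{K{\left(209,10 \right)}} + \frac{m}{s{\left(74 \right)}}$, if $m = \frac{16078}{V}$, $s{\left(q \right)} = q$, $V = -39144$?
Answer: $- \frac{44114854375}{302700552} \approx -145.74$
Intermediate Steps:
$m = - \frac{8039}{19572}$ ($m = \frac{16078}{-39144} = 16078 \left(- \frac{1}{39144}\right) = - \frac{8039}{19572} \approx -0.41074$)
$- \frac{30458}{K{\left(209,10 \right)}} + \frac{m}{s{\left(74 \right)}} = - \frac{30458}{209} - \frac{8039}{19572 \cdot 74} = \left(-30458\right) \frac{1}{209} - \frac{8039}{1448328} = - \frac{30458}{209} - \frac{8039}{1448328} = - \frac{44114854375}{302700552}$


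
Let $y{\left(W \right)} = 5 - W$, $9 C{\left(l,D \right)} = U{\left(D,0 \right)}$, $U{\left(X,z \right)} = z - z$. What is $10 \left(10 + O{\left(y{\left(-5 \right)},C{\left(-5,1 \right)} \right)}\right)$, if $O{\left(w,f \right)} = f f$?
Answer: $100$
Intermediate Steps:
$U{\left(X,z \right)} = 0$
$C{\left(l,D \right)} = 0$ ($C{\left(l,D \right)} = \frac{1}{9} \cdot 0 = 0$)
$O{\left(w,f \right)} = f^{2}$
$10 \left(10 + O{\left(y{\left(-5 \right)},C{\left(-5,1 \right)} \right)}\right) = 10 \left(10 + 0^{2}\right) = 10 \left(10 + 0\right) = 10 \cdot 10 = 100$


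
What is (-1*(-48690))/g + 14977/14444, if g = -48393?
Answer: 2389289/77665388 ≈ 0.030764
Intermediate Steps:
(-1*(-48690))/g + 14977/14444 = -1*(-48690)/(-48393) + 14977/14444 = 48690*(-1/48393) + 14977*(1/14444) = -5410/5377 + 14977/14444 = 2389289/77665388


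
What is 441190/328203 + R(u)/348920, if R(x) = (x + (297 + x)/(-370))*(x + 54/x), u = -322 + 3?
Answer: 50256577071049/30719075471370 ≈ 1.6360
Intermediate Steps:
u = -319
R(x) = (-297/370 + 369*x/370)*(x + 54/x) (R(x) = (x + (297 + x)*(-1/370))*(x + 54/x) = (x + (-297/370 - x/370))*(x + 54/x) = (-297/370 + 369*x/370)*(x + 54/x))
441190/328203 + R(u)/348920 = 441190/328203 + ((9/370)*(-1782 - 319*(2214 - 33*(-319) + 41*(-319)²))/(-319))/348920 = 441190*(1/328203) + ((9/370)*(-1/319)*(-1782 - 319*(2214 + 10527 + 41*101761)))*(1/348920) = 441190/328203 + ((9/370)*(-1/319)*(-1782 - 319*(2214 + 10527 + 4172201)))*(1/348920) = 441190/328203 + ((9/370)*(-1/319)*(-1782 - 319*4184942))*(1/348920) = 441190/328203 + ((9/370)*(-1/319)*(-1782 - 1334996498))*(1/348920) = 441190/328203 + ((9/370)*(-1/319)*(-1334998280))*(1/348920) = 441190/328203 + (109227132/1073)*(1/348920) = 441190/328203 + 27306783/93597790 = 50256577071049/30719075471370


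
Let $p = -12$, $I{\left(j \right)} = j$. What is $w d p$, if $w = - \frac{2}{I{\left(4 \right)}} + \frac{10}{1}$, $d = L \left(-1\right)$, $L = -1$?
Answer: $-114$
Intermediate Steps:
$d = 1$ ($d = \left(-1\right) \left(-1\right) = 1$)
$w = \frac{19}{2}$ ($w = - \frac{2}{4} + \frac{10}{1} = \left(-2\right) \frac{1}{4} + 10 \cdot 1 = - \frac{1}{2} + 10 = \frac{19}{2} \approx 9.5$)
$w d p = \frac{19}{2} \cdot 1 \left(-12\right) = \frac{19}{2} \left(-12\right) = -114$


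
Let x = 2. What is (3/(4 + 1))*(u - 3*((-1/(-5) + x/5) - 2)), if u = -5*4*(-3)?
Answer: 963/25 ≈ 38.520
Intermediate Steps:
u = 60 (u = -20*(-3) = 60)
(3/(4 + 1))*(u - 3*((-1/(-5) + x/5) - 2)) = (3/(4 + 1))*(60 - 3*((-1/(-5) + 2/5) - 2)) = (3/5)*(60 - 3*((-1*(-1/5) + 2*(1/5)) - 2)) = (3*(1/5))*(60 - 3*((1/5 + 2/5) - 2)) = 3*(60 - 3*(3/5 - 2))/5 = 3*(60 - 3*(-7/5))/5 = 3*(60 + 21/5)/5 = (3/5)*(321/5) = 963/25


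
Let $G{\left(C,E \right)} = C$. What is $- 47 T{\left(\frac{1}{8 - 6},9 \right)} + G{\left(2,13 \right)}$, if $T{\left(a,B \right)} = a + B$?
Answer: $- \frac{889}{2} \approx -444.5$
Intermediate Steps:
$T{\left(a,B \right)} = B + a$
$- 47 T{\left(\frac{1}{8 - 6},9 \right)} + G{\left(2,13 \right)} = - 47 \left(9 + \frac{1}{8 - 6}\right) + 2 = - 47 \left(9 + \frac{1}{2}\right) + 2 = \left(-47\right) \frac{19}{2} + 2 = - \frac{893}{2} + 2 = - \frac{889}{2}$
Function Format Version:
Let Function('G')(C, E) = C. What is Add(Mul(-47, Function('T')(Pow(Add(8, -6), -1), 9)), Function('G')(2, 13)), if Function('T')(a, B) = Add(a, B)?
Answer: Rational(-889, 2) ≈ -444.50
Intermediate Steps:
Function('T')(a, B) = Add(B, a)
Add(Mul(-47, Function('T')(Pow(Add(8, -6), -1), 9)), Function('G')(2, 13)) = Add(Mul(-47, Add(9, Pow(Add(8, -6), -1))), 2) = Add(Mul(-47, Add(9, Pow(2, -1))), 2) = Add(Mul(-47, Add(9, Rational(1, 2))), 2) = Add(Mul(-47, Rational(19, 2)), 2) = Add(Rational(-893, 2), 2) = Rational(-889, 2)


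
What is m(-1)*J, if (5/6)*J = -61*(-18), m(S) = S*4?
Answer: -26352/5 ≈ -5270.4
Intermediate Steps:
m(S) = 4*S
J = 6588/5 (J = 6*(-61*(-18))/5 = (6/5)*1098 = 6588/5 ≈ 1317.6)
m(-1)*J = (4*(-1))*(6588/5) = -4*6588/5 = -26352/5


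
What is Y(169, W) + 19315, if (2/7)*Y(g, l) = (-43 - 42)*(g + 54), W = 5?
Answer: -94055/2 ≈ -47028.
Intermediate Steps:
Y(g, l) = -16065 - 595*g/2 (Y(g, l) = 7*((-43 - 42)*(g + 54))/2 = 7*(-85*(54 + g))/2 = 7*(-4590 - 85*g)/2 = -16065 - 595*g/2)
Y(169, W) + 19315 = (-16065 - 595/2*169) + 19315 = (-16065 - 100555/2) + 19315 = -132685/2 + 19315 = -94055/2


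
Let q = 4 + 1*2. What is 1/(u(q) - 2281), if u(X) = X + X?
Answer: -1/2269 ≈ -0.00044072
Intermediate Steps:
q = 6 (q = 4 + 2 = 6)
u(X) = 2*X
1/(u(q) - 2281) = 1/(2*6 - 2281) = 1/(12 - 2281) = 1/(-2269) = -1/2269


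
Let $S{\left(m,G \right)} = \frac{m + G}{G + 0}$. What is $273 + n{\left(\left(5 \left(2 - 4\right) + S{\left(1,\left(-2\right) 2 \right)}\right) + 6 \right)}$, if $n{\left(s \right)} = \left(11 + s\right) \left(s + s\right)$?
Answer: $\frac{1781}{8} \approx 222.63$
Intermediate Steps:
$S{\left(m,G \right)} = \frac{G + m}{G}$
$n{\left(s \right)} = 2 s \left(11 + s\right)$ ($n{\left(s \right)} = \left(11 + s\right) 2 s = 2 s \left(11 + s\right)$)
$273 + n{\left(\left(5 \left(2 - 4\right) + S{\left(1,\left(-2\right) 2 \right)}\right) + 6 \right)} = 273 + 2 \left(\left(5 \left(2 - 4\right) + \frac{\left(-2\right) 2 + 1}{\left(-2\right) 2}\right) + 6\right) \left(11 + \left(\left(5 \left(2 - 4\right) + \frac{\left(-2\right) 2 + 1}{\left(-2\right) 2}\right) + 6\right)\right) = 273 + 2 \left(\left(5 \left(-2\right) + \frac{-4 + 1}{-4}\right) + 6\right) \left(11 + \left(\left(5 \left(-2\right) + \frac{-4 + 1}{-4}\right) + 6\right)\right) = 273 + 2 \left(\left(-10 - - \frac{3}{4}\right) + 6\right) \left(11 + \left(\left(-10 - - \frac{3}{4}\right) + 6\right)\right) = 273 + 2 \left(\left(-10 + \frac{3}{4}\right) + 6\right) \left(11 + \left(\left(-10 + \frac{3}{4}\right) + 6\right)\right) = 273 + 2 \left(- \frac{37}{4} + 6\right) \left(11 + \left(- \frac{37}{4} + 6\right)\right) = 273 + 2 \left(- \frac{13}{4}\right) \left(11 - \frac{13}{4}\right) = 273 + 2 \left(- \frac{13}{4}\right) \frac{31}{4} = 273 - \frac{403}{8} = \frac{1781}{8}$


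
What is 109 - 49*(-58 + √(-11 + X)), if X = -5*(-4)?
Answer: 2804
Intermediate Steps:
X = 20
109 - 49*(-58 + √(-11 + X)) = 109 - 49*(-58 + √(-11 + 20)) = 109 - 49*(-58 + √9) = 109 - 49*(-58 + 3) = 109 - 49*(-55) = 109 + 2695 = 2804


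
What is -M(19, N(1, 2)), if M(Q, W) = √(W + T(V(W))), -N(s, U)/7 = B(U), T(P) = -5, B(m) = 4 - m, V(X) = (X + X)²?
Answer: -I*√19 ≈ -4.3589*I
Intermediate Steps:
V(X) = 4*X² (V(X) = (2*X)² = 4*X²)
N(s, U) = -28 + 7*U (N(s, U) = -7*(4 - U) = -28 + 7*U)
M(Q, W) = √(-5 + W) (M(Q, W) = √(W - 5) = √(-5 + W))
-M(19, N(1, 2)) = -√(-5 + (-28 + 7*2)) = -√(-5 + (-28 + 14)) = -√(-5 - 14) = -√(-19) = -I*√19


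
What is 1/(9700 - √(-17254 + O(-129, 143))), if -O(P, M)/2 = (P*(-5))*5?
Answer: 2425/23528426 + I*√5926/47056852 ≈ 0.00010307 + 1.6359e-6*I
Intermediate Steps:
O(P, M) = 50*P (O(P, M) = -2*P*(-5)*5 = -2*(-5*P)*5 = -(-50)*P = 50*P)
1/(9700 - √(-17254 + O(-129, 143))) = 1/(9700 - √(-17254 + 50*(-129))) = 1/(9700 - √(-17254 - 6450)) = 1/(9700 - √(-23704)) = 1/(9700 - 2*I*√5926)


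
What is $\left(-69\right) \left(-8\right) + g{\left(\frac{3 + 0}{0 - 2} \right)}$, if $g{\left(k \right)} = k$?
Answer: $\frac{1101}{2} \approx 550.5$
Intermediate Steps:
$\left(-69\right) \left(-8\right) + g{\left(\frac{3 + 0}{0 - 2} \right)} = \left(-69\right) \left(-8\right) + \frac{3 + 0}{0 - 2} = 552 + \frac{3}{-2} = 552 + 3 \left(- \frac{1}{2}\right) = 552 - \frac{3}{2} = \frac{1101}{2}$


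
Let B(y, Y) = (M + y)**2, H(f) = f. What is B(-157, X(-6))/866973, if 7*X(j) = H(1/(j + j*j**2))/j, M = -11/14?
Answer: 4879681/169926708 ≈ 0.028716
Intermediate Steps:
M = -11/14 (M = -11*1/14 = -11/14 ≈ -0.78571)
X(j) = 1/(7*j*(j + j**3)) (X(j) = (1/((j + j*j**2)*j))/7 = (1/((j + j**3)*j))/7 = (1/(j*(j + j**3)))/7 = 1/(7*j*(j + j**3)))
B(y, Y) = (-11/14 + y)**2
B(-157, X(-6))/866973 = ((-11 + 14*(-157))**2/196)/866973 = ((-11 - 2198)**2/196)*(1/866973) = ((1/196)*(-2209)**2)*(1/866973) = ((1/196)*4879681)*(1/866973) = (4879681/196)*(1/866973) = 4879681/169926708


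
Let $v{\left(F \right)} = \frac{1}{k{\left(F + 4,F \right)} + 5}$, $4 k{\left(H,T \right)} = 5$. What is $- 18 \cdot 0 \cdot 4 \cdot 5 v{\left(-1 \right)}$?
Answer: $0$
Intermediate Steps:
$k{\left(H,T \right)} = \frac{5}{4}$ ($k{\left(H,T \right)} = \frac{1}{4} \cdot 5 = \frac{5}{4}$)
$v{\left(F \right)} = \frac{4}{25}$ ($v{\left(F \right)} = \frac{1}{\frac{5}{4} + 5} = \frac{1}{\frac{25}{4}} = \frac{4}{25}$)
$- 18 \cdot 0 \cdot 4 \cdot 5 v{\left(-1 \right)} = - 18 \cdot 0 \cdot 4 \cdot 5 \cdot \frac{4}{25} = - 18 \cdot 0 \cdot 5 \cdot \frac{4}{25} = \left(-18\right) 0 \cdot \frac{4}{25} = 0 \cdot \frac{4}{25} = 0$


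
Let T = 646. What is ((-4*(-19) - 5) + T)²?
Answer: 514089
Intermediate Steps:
((-4*(-19) - 5) + T)² = ((-4*(-19) - 5) + 646)² = ((76 - 5) + 646)² = (71 + 646)² = 717² = 514089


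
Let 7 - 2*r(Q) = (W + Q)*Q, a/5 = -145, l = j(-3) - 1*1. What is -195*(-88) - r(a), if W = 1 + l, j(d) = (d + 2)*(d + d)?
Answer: 277794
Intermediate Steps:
j(d) = 2*d*(2 + d) (j(d) = (2 + d)*(2*d) = 2*d*(2 + d))
l = 5 (l = 2*(-3)*(2 - 3) - 1*1 = 2*(-3)*(-1) - 1 = 6 - 1 = 5)
W = 6 (W = 1 + 5 = 6)
a = -725 (a = 5*(-145) = -725)
r(Q) = 7/2 - Q*(6 + Q)/2 (r(Q) = 7/2 - (6 + Q)*Q/2 = 7/2 - Q*(6 + Q)/2)
-195*(-88) - r(a) = -195*(-88) - (7/2 - 3*(-725) - ½*(-725)²) = 17160 - (7/2 + 2175 - ½*525625) = 17160 - (7/2 + 2175 - 525625/2) = 17160 - 1*(-260634) = 17160 + 260634 = 277794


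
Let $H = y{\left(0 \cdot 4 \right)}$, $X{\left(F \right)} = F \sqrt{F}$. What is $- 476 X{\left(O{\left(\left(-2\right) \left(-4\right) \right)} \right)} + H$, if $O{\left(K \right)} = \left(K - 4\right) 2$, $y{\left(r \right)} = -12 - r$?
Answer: $-12 - 7616 \sqrt{2} \approx -10783.0$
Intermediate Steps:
$O{\left(K \right)} = -8 + 2 K$ ($O{\left(K \right)} = \left(-4 + K\right) 2 = -8 + 2 K$)
$X{\left(F \right)} = F^{\frac{3}{2}}$
$H = -12$ ($H = -12 - 0 \cdot 4 = -12 - 0 = -12 + 0 = -12$)
$- 476 X{\left(O{\left(\left(-2\right) \left(-4\right) \right)} \right)} + H = - 476 \left(-8 + 2 \left(\left(-2\right) \left(-4\right)\right)\right)^{\frac{3}{2}} - 12 = - 476 \left(-8 + 2 \cdot 8\right)^{\frac{3}{2}} - 12 = - 476 \left(-8 + 16\right)^{\frac{3}{2}} - 12 = - 476 \cdot 8^{\frac{3}{2}} - 12 = - 476 \cdot 16 \sqrt{2} - 12 = - 7616 \sqrt{2} - 12 = -12 - 7616 \sqrt{2}$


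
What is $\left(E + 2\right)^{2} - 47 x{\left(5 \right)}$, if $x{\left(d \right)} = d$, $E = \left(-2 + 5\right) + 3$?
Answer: $-171$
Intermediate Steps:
$E = 6$ ($E = 3 + 3 = 6$)
$\left(E + 2\right)^{2} - 47 x{\left(5 \right)} = \left(6 + 2\right)^{2} - 235 = 8^{2} - 235 = 64 - 235 = -171$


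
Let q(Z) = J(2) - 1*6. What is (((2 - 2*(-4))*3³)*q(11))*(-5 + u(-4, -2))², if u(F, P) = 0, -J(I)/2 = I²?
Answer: -94500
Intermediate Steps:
J(I) = -2*I²
q(Z) = -14 (q(Z) = -2*2² - 1*6 = -2*4 - 6 = -8 - 6 = -14)
(((2 - 2*(-4))*3³)*q(11))*(-5 + u(-4, -2))² = (((2 - 2*(-4))*3³)*(-14))*(-5 + 0)² = (((2 + 8)*27)*(-14))*(-5)² = ((10*27)*(-14))*25 = (270*(-14))*25 = -3780*25 = -94500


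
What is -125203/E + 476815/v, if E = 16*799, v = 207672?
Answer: -146364371/19521168 ≈ -7.4977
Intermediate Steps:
E = 12784
-125203/E + 476815/v = -125203/12784 + 476815/207672 = -146364371/19521168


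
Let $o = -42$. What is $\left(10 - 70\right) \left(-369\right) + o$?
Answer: $22098$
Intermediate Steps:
$\left(10 - 70\right) \left(-369\right) + o = \left(10 - 70\right) \left(-369\right) - 42 = \left(-60\right) \left(-369\right) - 42 = 22140 - 42 = 22098$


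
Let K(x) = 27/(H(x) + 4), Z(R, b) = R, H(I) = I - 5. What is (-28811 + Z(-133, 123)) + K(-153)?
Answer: -4457403/154 ≈ -28944.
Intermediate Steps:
H(I) = -5 + I
K(x) = 27/(-1 + x) (K(x) = 27/((-5 + x) + 4) = 27/(-1 + x))
(-28811 + Z(-133, 123)) + K(-153) = (-28811 - 133) + 27/(-1 - 153) = -28944 + 27/(-154) = -28944 + 27*(-1/154) = -28944 - 27/154 = -4457403/154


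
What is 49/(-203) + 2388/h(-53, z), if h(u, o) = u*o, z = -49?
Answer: 51073/75313 ≈ 0.67814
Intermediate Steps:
h(u, o) = o*u
49/(-203) + 2388/h(-53, z) = 49/(-203) + 2388/((-49*(-53))) = 49*(-1/203) + 2388/2597 = -7/29 + 2388*(1/2597) = -7/29 + 2388/2597 = 51073/75313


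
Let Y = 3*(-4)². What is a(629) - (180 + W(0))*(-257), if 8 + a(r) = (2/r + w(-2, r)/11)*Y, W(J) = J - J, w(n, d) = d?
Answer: 339009412/6919 ≈ 48997.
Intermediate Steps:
Y = 48 (Y = 3*16 = 48)
W(J) = 0
a(r) = -8 + 96/r + 48*r/11 (a(r) = -8 + (2/r + r/11)*48 = -8 + (96/r + 48*r/11) = -8 + 96/r + 48*r/11)
a(629) - (180 + W(0))*(-257) = (-8 + 96/629 + (48/11)*629) - (180 + 0)*(-257) = (-8 + 96*(1/629) + 30192/11) - 180*(-257) = (-8 + 96/629 + 30192/11) - 1*(-46260) = 18936472/6919 + 46260 = 339009412/6919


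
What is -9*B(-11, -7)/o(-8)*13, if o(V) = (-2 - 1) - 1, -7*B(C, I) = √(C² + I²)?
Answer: -117*√170/28 ≈ -54.482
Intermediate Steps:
B(C, I) = -√(C² + I²)/7
o(V) = -4 (o(V) = -3 - 1 = -4)
-9*B(-11, -7)/o(-8)*13 = -9*(-√((-11)² + (-7)²)/7)/(-4)*13 = -9*(-√(121 + 49)/7)*(-1)/4*13 = -9*(-√170/7)*(-1)/4*13 = -9*√170/28*13 = -117*√170/28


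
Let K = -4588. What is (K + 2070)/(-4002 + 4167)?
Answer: -2518/165 ≈ -15.261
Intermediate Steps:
(K + 2070)/(-4002 + 4167) = (-4588 + 2070)/(-4002 + 4167) = -2518/165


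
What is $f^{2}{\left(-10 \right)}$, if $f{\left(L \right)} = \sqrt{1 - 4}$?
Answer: $-3$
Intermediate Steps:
$f{\left(L \right)} = i \sqrt{3}$ ($f{\left(L \right)} = \sqrt{-3} = i \sqrt{3}$)
$f^{2}{\left(-10 \right)} = \left(i \sqrt{3}\right)^{2} = -3$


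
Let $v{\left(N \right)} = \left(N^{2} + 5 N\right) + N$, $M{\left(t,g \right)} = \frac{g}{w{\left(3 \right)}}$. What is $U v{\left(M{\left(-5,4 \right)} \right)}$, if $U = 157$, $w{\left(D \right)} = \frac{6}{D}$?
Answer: $2512$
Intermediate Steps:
$M{\left(t,g \right)} = \frac{g}{2}$ ($M{\left(t,g \right)} = \frac{g}{6 \cdot \frac{1}{3}} = \frac{g}{2}$)
$v{\left(N \right)} = N^{2} + 6 N$
$U v{\left(M{\left(-5,4 \right)} \right)} = 157 \cdot \frac{1}{2} \cdot 4 \left(6 + \frac{1}{2} \cdot 4\right) = 157 \cdot 2 \left(6 + 2\right) = 157 \cdot 2 \cdot 8 = 157 \cdot 16 = 2512$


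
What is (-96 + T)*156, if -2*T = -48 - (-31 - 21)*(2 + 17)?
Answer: -88296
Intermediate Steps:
T = -470 (T = -(-48 - (-31 - 21)*(2 + 17))/2 = -(-48 - (-52)*19)/2 = -(-48 - 1*(-988))/2 = -(-48 + 988)/2 = -½*940 = -470)
(-96 + T)*156 = (-96 - 470)*156 = -566*156 = -88296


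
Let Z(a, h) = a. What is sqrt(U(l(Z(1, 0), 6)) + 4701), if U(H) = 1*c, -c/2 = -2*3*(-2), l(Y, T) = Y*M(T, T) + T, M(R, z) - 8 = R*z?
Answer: sqrt(4677) ≈ 68.389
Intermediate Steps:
M(R, z) = 8 + R*z
l(Y, T) = T + Y*(8 + T**2) (l(Y, T) = Y*(8 + T*T) + T = Y*(8 + T**2) + T = T + Y*(8 + T**2))
c = -24 (c = -2*(-2*3)*(-2) = -(-12)*(-2) = -2*12 = -24)
U(H) = -24 (U(H) = 1*(-24) = -24)
sqrt(U(l(Z(1, 0), 6)) + 4701) = sqrt(-24 + 4701) = sqrt(4677)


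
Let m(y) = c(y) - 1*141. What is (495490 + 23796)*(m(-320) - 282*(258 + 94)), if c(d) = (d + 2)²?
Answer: 892652634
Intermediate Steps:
c(d) = (2 + d)²
m(y) = -141 + (2 + y)² (m(y) = (2 + y)² - 1*141 = (2 + y)² - 141 = -141 + (2 + y)²)
(495490 + 23796)*(m(-320) - 282*(258 + 94)) = (495490 + 23796)*((-141 + (2 - 320)²) - 282*(258 + 94)) = 519286*((-141 + (-318)²) - 282*352) = 519286*((-141 + 101124) - 99264) = 519286*(100983 - 99264) = 519286*1719 = 892652634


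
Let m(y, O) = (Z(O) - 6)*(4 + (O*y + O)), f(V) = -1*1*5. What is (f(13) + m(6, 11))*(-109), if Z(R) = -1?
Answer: 62348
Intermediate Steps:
f(V) = -5 (f(V) = -1*5 = -5)
m(y, O) = -28 - 7*O - 7*O*y (m(y, O) = (-1 - 6)*(4 + (O*y + O)) = -7*(4 + (O + O*y)) = -7*(4 + O + O*y) = -28 - 7*O - 7*O*y)
(f(13) + m(6, 11))*(-109) = (-5 + (-28 - 7*11 - 7*11*6))*(-109) = (-5 + (-28 - 77 - 462))*(-109) = (-5 - 567)*(-109) = -572*(-109) = 62348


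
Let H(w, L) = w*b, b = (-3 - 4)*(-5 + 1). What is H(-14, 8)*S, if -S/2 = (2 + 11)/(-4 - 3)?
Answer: -1456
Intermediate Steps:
b = 28 (b = -7*(-4) = 28)
S = 26/7 (S = -2*(2 + 11)/(-4 - 3) = -26/(-7) = -26*(-1)/7 = -2*(-13/7) = 26/7 ≈ 3.7143)
H(w, L) = 28*w (H(w, L) = w*28 = 28*w)
H(-14, 8)*S = (28*(-14))*(26/7) = -392*26/7 = -1456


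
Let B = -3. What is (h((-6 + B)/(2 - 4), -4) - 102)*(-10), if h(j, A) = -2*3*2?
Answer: 1140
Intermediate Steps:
h(j, A) = -12 (h(j, A) = -6*2 = -12)
(h((-6 + B)/(2 - 4), -4) - 102)*(-10) = (-12 - 102)*(-10) = -114*(-10) = 1140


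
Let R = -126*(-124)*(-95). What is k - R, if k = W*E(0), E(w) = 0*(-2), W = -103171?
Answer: 1484280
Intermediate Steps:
E(w) = 0
k = 0 (k = -103171*0 = 0)
R = -1484280 (R = 15624*(-95) = -1484280)
k - R = 0 - 1*(-1484280) = 0 + 1484280 = 1484280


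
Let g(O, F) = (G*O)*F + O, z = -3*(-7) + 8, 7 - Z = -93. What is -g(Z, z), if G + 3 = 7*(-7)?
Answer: 150700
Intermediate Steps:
G = -52 (G = -3 + 7*(-7) = -3 - 49 = -52)
Z = 100 (Z = 7 - 1*(-93) = 7 + 93 = 100)
z = 29 (z = 21 + 8 = 29)
g(O, F) = O - 52*F*O (g(O, F) = (-52*O)*F + O = -52*F*O + O = O - 52*F*O)
-g(Z, z) = -100*(1 - 52*29) = -100*(1 - 1508) = -100*(-1507) = -1*(-150700) = 150700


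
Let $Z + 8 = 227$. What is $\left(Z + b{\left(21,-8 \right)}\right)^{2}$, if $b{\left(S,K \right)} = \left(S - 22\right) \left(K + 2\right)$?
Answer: $50625$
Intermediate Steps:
$b{\left(S,K \right)} = \left(-22 + S\right) \left(2 + K\right)$
$Z = 219$ ($Z = -8 + 227 = 219$)
$\left(Z + b{\left(21,-8 \right)}\right)^{2} = \left(219 - -6\right)^{2} = \left(219 + \left(-44 + 176 + 42 - 168\right)\right)^{2} = \left(219 + 6\right)^{2} = 225^{2} = 50625$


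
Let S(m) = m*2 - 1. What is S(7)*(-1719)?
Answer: -22347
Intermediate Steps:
S(m) = -1 + 2*m (S(m) = 2*m - 1 = -1 + 2*m)
S(7)*(-1719) = (-1 + 2*7)*(-1719) = (-1 + 14)*(-1719) = 13*(-1719) = -22347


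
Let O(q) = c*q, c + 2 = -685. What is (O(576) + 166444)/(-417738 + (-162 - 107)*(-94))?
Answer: 57317/98113 ≈ 0.58419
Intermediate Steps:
c = -687 (c = -2 - 685 = -687)
O(q) = -687*q
(O(576) + 166444)/(-417738 + (-162 - 107)*(-94)) = (-687*576 + 166444)/(-417738 + (-162 - 107)*(-94)) = (-395712 + 166444)/(-417738 - 269*(-94)) = -229268/(-417738 + 25286) = -229268/(-392452) = -229268*(-1/392452) = 57317/98113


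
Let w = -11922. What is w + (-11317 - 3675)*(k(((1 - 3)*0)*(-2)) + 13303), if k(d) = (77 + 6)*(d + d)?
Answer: -199450498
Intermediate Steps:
k(d) = 166*d (k(d) = 83*(2*d) = 166*d)
w + (-11317 - 3675)*(k(((1 - 3)*0)*(-2)) + 13303) = -11922 + (-11317 - 3675)*(166*(((1 - 3)*0)*(-2)) + 13303) = -11922 - 14992*(166*(-2*0*(-2)) + 13303) = -11922 - 14992*(166*(0*(-2)) + 13303) = -11922 - 14992*(166*0 + 13303) = -11922 - 14992*(0 + 13303) = -11922 - 14992*13303 = -11922 - 199438576 = -199450498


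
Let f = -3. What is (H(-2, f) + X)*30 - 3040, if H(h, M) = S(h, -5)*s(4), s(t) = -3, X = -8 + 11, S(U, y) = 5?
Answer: -3400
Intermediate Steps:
X = 3
H(h, M) = -15 (H(h, M) = 5*(-3) = -15)
(H(-2, f) + X)*30 - 3040 = (-15 + 3)*30 - 3040 = -12*30 - 3040 = -360 - 3040 = -3400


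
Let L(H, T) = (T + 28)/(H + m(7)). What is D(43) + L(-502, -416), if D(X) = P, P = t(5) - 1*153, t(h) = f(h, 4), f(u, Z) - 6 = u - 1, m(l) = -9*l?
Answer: -80407/565 ≈ -142.31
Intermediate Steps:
f(u, Z) = 5 + u (f(u, Z) = 6 + (u - 1) = 6 + (-1 + u) = 5 + u)
L(H, T) = (28 + T)/(-63 + H) (L(H, T) = (T + 28)/(H - 9*7) = (28 + T)/(H - 63) = (28 + T)/(-63 + H))
t(h) = 5 + h
P = -143 (P = (5 + 5) - 1*153 = 10 - 153 = -143)
D(X) = -143
D(43) + L(-502, -416) = -143 + (28 - 416)/(-63 - 502) = -143 - 388/(-565) = -143 - 1/565*(-388) = -143 + 388/565 = -80407/565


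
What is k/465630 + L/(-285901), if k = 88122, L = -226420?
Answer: 1979122917/2017031555 ≈ 0.98121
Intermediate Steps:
k/465630 + L/(-285901) = 88122/465630 - 226420/(-285901) = 88122*(1/465630) - 226420*(-1/285901) = 14687/77605 + 226420/285901 = 1979122917/2017031555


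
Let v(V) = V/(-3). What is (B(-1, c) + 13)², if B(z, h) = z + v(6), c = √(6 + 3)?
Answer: 100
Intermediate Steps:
c = 3 (c = √9 = 3)
v(V) = -V/3 (v(V) = V*(-⅓) = -V/3)
B(z, h) = -2 + z (B(z, h) = z - ⅓*6 = z - 2 = -2 + z)
(B(-1, c) + 13)² = ((-2 - 1) + 13)² = (-3 + 13)² = 10² = 100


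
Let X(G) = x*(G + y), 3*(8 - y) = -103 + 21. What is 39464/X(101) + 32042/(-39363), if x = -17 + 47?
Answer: 711184826/80497335 ≈ 8.8349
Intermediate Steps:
x = 30
y = 106/3 (y = 8 - (-103 + 21)/3 = 8 - ⅓*(-82) = 8 + 82/3 = 106/3 ≈ 35.333)
X(G) = 1060 + 30*G (X(G) = 30*(G + 106/3) = 30*(106/3 + G) = 1060 + 30*G)
39464/X(101) + 32042/(-39363) = 39464/(1060 + 30*101) + 32042/(-39363) = 39464/(1060 + 3030) + 32042*(-1/39363) = 39464/4090 - 32042/39363 = 39464*(1/4090) - 32042/39363 = 19732/2045 - 32042/39363 = 711184826/80497335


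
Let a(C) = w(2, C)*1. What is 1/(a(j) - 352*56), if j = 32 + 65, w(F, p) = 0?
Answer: -1/19712 ≈ -5.0731e-5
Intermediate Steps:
j = 97
a(C) = 0 (a(C) = 0*1 = 0)
1/(a(j) - 352*56) = 1/(0 - 352*56) = 1/(0 - 19712) = 1/(-19712) = -1/19712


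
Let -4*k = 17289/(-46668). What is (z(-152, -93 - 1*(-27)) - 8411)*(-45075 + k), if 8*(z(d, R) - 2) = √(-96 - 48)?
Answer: 23585067380133/62224 - 8414223111*I/124448 ≈ 3.7903e+8 - 67612.0*I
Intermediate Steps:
z(d, R) = 2 + 3*I/2 (z(d, R) = 2 + √(-96 - 48)/8 = 2 + √(-144)/8 = 2 + (12*I)/8 = 2 + 3*I/2)
k = 5763/62224 (k = -17289/(4*(-46668)) = -17289*(-1)/(4*46668) = -¼*(-5763/15556) = 5763/62224 ≈ 0.092617)
(z(-152, -93 - 1*(-27)) - 8411)*(-45075 + k) = ((2 + 3*I/2) - 8411)*(-45075 + 5763/62224) = (-8409 + 3*I/2)*(-2804741037/62224) = 23585067380133/62224 - 8414223111*I/124448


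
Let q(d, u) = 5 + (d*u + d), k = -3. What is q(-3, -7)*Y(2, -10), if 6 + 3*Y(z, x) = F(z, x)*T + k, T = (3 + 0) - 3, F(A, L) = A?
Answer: -69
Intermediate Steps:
T = 0 (T = 3 - 3 = 0)
q(d, u) = 5 + d + d*u (q(d, u) = 5 + (d + d*u) = 5 + d + d*u)
Y(z, x) = -3 (Y(z, x) = -2 + (z*0 - 3)/3 = -2 + (0 - 3)/3 = -2 + (1/3)*(-3) = -2 - 1 = -3)
q(-3, -7)*Y(2, -10) = (5 - 3 - 3*(-7))*(-3) = (5 - 3 + 21)*(-3) = 23*(-3) = -69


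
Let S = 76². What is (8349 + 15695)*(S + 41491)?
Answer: 1136487748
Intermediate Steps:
S = 5776
(8349 + 15695)*(S + 41491) = (8349 + 15695)*(5776 + 41491) = 24044*47267 = 1136487748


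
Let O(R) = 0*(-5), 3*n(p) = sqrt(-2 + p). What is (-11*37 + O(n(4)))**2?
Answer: 165649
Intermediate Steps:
n(p) = sqrt(-2 + p)/3
O(R) = 0
(-11*37 + O(n(4)))**2 = (-11*37 + 0)**2 = (-407 + 0)**2 = (-407)**2 = 165649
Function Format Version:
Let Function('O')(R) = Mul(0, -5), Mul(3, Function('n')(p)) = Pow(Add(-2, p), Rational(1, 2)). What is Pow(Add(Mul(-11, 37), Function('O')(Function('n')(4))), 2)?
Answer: 165649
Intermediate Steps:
Function('n')(p) = Mul(Rational(1, 3), Pow(Add(-2, p), Rational(1, 2)))
Function('O')(R) = 0
Pow(Add(Mul(-11, 37), Function('O')(Function('n')(4))), 2) = Pow(Add(Mul(-11, 37), 0), 2) = Pow(Add(-407, 0), 2) = Pow(-407, 2) = 165649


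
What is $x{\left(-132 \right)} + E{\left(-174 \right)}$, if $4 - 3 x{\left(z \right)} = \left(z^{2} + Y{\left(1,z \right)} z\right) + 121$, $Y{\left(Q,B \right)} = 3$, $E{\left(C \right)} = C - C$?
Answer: $-5715$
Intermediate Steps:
$E{\left(C \right)} = 0$
$x{\left(z \right)} = -39 - z - \frac{z^{2}}{3}$ ($x{\left(z \right)} = \frac{4}{3} - \frac{\left(z^{2} + 3 z\right) + 121}{3} = \frac{4}{3} - \frac{121 + z^{2} + 3 z}{3} = \frac{4}{3} - \left(\frac{121}{3} + z + \frac{z^{2}}{3}\right) = -39 - z - \frac{z^{2}}{3}$)
$x{\left(-132 \right)} + E{\left(-174 \right)} = \left(-39 - -132 - \frac{\left(-132\right)^{2}}{3}\right) + 0 = \left(-39 + 132 - 5808\right) + 0 = -5715 + 0 = -5715$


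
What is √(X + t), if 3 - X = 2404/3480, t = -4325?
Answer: I*√3271844670/870 ≈ 65.747*I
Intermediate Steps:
X = 2009/870 (X = 3 - 2404/3480 = 3 - 1*601/870 = 3 - 601/870 = 2009/870 ≈ 2.3092)
√(X + t) = √(2009/870 - 4325) = √(-3760741/870) = I*√3271844670/870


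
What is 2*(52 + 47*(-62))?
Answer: -5724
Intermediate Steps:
2*(52 + 47*(-62)) = 2*(52 - 2914) = 2*(-2862) = -5724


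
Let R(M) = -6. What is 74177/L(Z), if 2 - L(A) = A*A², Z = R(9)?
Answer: 74177/218 ≈ 340.26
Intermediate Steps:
Z = -6
L(A) = 2 - A³ (L(A) = 2 - A*A² = 2 - A³)
74177/L(Z) = 74177/(2 - 1*(-6)³) = 74177/(2 - 1*(-216)) = 74177/(2 + 216) = 74177/218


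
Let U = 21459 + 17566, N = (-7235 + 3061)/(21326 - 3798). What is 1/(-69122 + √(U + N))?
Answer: -605785208/41872743134363 - 2*√749350511483/41872743134363 ≈ -1.4509e-5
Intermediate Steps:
N = -2087/8764 (N = -4174/17528 = -4174*1/17528 = -2087/8764 ≈ -0.23813)
U = 39025
1/(-69122 + √(U + N)) = 1/(-69122 + √(39025 - 2087/8764)) = 1/(-69122 + √(342013013/8764)) = 1/(-69122 + √749350511483/4382)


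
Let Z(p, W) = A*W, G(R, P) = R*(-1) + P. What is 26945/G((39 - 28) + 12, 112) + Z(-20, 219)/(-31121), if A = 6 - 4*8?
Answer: 839062111/2769769 ≈ 302.94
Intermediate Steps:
A = -26 (A = 6 - 32 = -26)
G(R, P) = P - R (G(R, P) = -R + P = P - R)
Z(p, W) = -26*W
26945/G((39 - 28) + 12, 112) + Z(-20, 219)/(-31121) = 26945/(112 - ((39 - 28) + 12)) - 26*219/(-31121) = 26945/(112 - (11 + 12)) - 5694*(-1/31121) = 26945/(112 - 1*23) + 5694/31121 = 26945/(112 - 23) + 5694/31121 = 26945/89 + 5694/31121 = 839062111/2769769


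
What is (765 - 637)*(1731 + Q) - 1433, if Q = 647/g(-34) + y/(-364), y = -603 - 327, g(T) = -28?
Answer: 19792893/91 ≈ 2.1750e+5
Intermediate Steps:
y = -930
Q = -7481/364 (Q = 647/(-28) - 930/(-364) = 647*(-1/28) - 930*(-1/364) = -647/28 + 465/182 = -7481/364 ≈ -20.552)
(765 - 637)*(1731 + Q) - 1433 = (765 - 637)*(1731 - 7481/364) - 1433 = 128*(622603/364) - 1433 = 19923296/91 - 1433 = 19792893/91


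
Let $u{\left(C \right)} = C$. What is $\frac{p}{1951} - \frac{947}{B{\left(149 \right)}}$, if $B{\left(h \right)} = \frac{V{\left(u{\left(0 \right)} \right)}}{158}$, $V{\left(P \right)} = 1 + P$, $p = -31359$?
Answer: $- \frac{291951685}{1951} \approx -1.4964 \cdot 10^{5}$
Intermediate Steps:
$B{\left(h \right)} = \frac{1}{158}$ ($B{\left(h \right)} = \frac{1 + 0}{158} = 1 \cdot \frac{1}{158} = \frac{1}{158}$)
$\frac{p}{1951} - \frac{947}{B{\left(149 \right)}} = - \frac{31359}{1951} - 947 \frac{1}{\frac{1}{158}} = \left(-31359\right) \frac{1}{1951} - 149626 = - \frac{31359}{1951} - 149626 = - \frac{291951685}{1951}$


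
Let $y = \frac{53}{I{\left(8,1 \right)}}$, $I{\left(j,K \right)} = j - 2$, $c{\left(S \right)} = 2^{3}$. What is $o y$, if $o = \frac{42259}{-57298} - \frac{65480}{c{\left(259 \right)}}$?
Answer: $- \frac{24858398617}{343788} \approx -72307.0$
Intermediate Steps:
$c{\left(S \right)} = 8$
$I{\left(j,K \right)} = -2 + j$ ($I{\left(j,K \right)} = j - 2 = -2 + j$)
$o = - \frac{469026389}{57298}$ ($o = \frac{42259}{-57298} - \frac{65480}{8} = 42259 \left(- \frac{1}{57298}\right) - 8185 = - \frac{42259}{57298} - 8185 = - \frac{469026389}{57298} \approx -8185.7$)
$y = \frac{53}{6}$ ($y = \frac{53}{-2 + 8} = \frac{53}{6} \approx 8.8333$)
$o y = \left(- \frac{469026389}{57298}\right) \frac{53}{6} = - \frac{24858398617}{343788}$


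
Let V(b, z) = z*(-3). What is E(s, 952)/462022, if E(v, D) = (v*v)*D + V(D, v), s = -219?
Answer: 45659529/462022 ≈ 98.825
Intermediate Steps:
V(b, z) = -3*z
E(v, D) = -3*v + D*v² (E(v, D) = (v*v)*D - 3*v = v²*D - 3*v = D*v² - 3*v = -3*v + D*v²)
E(s, 952)/462022 = -219*(-3 + 952*(-219))/462022 = -219*(-3 - 208488)*(1/462022) = -219*(-208491)*(1/462022) = 45659529*(1/462022) = 45659529/462022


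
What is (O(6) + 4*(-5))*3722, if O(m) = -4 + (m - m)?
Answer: -89328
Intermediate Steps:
O(m) = -4 (O(m) = -4 + 0 = -4)
(O(6) + 4*(-5))*3722 = (-4 + 4*(-5))*3722 = (-4 - 20)*3722 = -24*3722 = -89328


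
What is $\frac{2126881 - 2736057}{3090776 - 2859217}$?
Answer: $- \frac{609176}{231559} \approx -2.6308$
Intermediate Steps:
$\frac{2126881 - 2736057}{3090776 - 2859217} = \frac{2126881 - 2736057}{231559} = \left(-609176\right) \frac{1}{231559} = - \frac{609176}{231559}$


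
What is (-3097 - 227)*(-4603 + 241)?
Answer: 14499288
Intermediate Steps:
(-3097 - 227)*(-4603 + 241) = -3324*(-4362) = 14499288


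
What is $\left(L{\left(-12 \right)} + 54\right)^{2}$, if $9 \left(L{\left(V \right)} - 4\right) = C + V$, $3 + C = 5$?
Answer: $\frac{262144}{81} \approx 3236.3$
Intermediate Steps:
$C = 2$ ($C = -3 + 5 = 2$)
$L{\left(V \right)} = \frac{38}{9} + \frac{V}{9}$ ($L{\left(V \right)} = 4 + \frac{2 + V}{9} = 4 + \left(\frac{2}{9} + \frac{V}{9}\right) = \frac{38}{9} + \frac{V}{9}$)
$\left(L{\left(-12 \right)} + 54\right)^{2} = \left(\left(\frac{38}{9} + \frac{1}{9} \left(-12\right)\right) + 54\right)^{2} = \left(\left(\frac{38}{9} - \frac{4}{3}\right) + 54\right)^{2} = \left(\frac{26}{9} + 54\right)^{2} = \left(\frac{512}{9}\right)^{2} = \frac{262144}{81}$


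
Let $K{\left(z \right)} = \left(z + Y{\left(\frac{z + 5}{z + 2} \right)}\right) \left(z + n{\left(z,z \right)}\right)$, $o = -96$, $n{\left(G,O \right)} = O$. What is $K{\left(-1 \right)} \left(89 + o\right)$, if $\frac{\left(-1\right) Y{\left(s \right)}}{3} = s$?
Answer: $-182$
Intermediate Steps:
$Y{\left(s \right)} = - 3 s$
$K{\left(z \right)} = 2 z \left(z - \frac{3 \left(5 + z\right)}{2 + z}\right)$ ($K{\left(z \right)} = \left(z - 3 \frac{z + 5}{z + 2}\right) \left(z + z\right) = \left(z - 3 \frac{5 + z}{2 + z}\right) 2 z = \left(z - \frac{3 \left(5 + z\right)}{2 + z}\right) 2 z = 2 z \left(z - \frac{3 \left(5 + z\right)}{2 + z}\right)$)
$K{\left(-1 \right)} \left(89 + o\right) = 2 \left(-1\right) \frac{1}{2 - 1} \left(-15 + \left(-1\right)^{2} - -1\right) \left(89 - 96\right) = 2 \left(-1\right) 1^{-1} \left(-15 + 1 + 1\right) \left(-7\right) = 2 \left(-1\right) 1 \left(-13\right) \left(-7\right) = 26 \left(-7\right) = -182$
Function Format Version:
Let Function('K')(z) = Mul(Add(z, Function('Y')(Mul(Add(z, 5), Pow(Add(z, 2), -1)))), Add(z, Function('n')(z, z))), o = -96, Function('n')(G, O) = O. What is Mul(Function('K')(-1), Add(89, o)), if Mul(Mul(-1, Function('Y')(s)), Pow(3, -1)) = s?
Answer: -182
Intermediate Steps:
Function('Y')(s) = Mul(-3, s)
Function('K')(z) = Mul(2, z, Add(z, Mul(-3, Pow(Add(2, z), -1), Add(5, z)))) (Function('K')(z) = Mul(Add(z, Mul(-3, Mul(Add(z, 5), Pow(Add(z, 2), -1)))), Add(z, z)) = Mul(Add(z, Mul(-3, Mul(Add(5, z), Pow(Add(2, z), -1)))), Mul(2, z)) = Mul(Add(z, Mul(-3, Mul(Pow(Add(2, z), -1), Add(5, z)))), Mul(2, z)) = Mul(Add(z, Mul(-3, Pow(Add(2, z), -1), Add(5, z))), Mul(2, z)) = Mul(2, z, Add(z, Mul(-3, Pow(Add(2, z), -1), Add(5, z)))))
Mul(Function('K')(-1), Add(89, o)) = Mul(Mul(2, -1, Pow(Add(2, -1), -1), Add(-15, Pow(-1, 2), Mul(-1, -1))), Add(89, -96)) = Mul(Mul(2, -1, Pow(1, -1), Add(-15, 1, 1)), -7) = Mul(Mul(2, -1, 1, -13), -7) = Mul(26, -7) = -182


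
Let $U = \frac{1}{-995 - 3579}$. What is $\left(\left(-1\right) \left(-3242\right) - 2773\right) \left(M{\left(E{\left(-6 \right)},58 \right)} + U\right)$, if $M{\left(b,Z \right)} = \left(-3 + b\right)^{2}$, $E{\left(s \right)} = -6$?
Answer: $\frac{173761217}{4574} \approx 37989.0$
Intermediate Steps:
$U = - \frac{1}{4574}$ ($U = \frac{1}{-4574} = - \frac{1}{4574} \approx -0.00021863$)
$\left(\left(-1\right) \left(-3242\right) - 2773\right) \left(M{\left(E{\left(-6 \right)},58 \right)} + U\right) = \left(\left(-1\right) \left(-3242\right) - 2773\right) \left(\left(-3 - 6\right)^{2} - \frac{1}{4574}\right) = \left(3242 - 2773\right) \left(\left(-9\right)^{2} - \frac{1}{4574}\right) = 469 \left(81 - \frac{1}{4574}\right) = 469 \cdot \frac{370493}{4574} = \frac{173761217}{4574}$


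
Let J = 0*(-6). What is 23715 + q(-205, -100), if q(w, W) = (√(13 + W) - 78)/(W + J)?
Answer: 1185789/50 - I*√87/100 ≈ 23716.0 - 0.093274*I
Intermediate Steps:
J = 0
q(w, W) = (-78 + √(13 + W))/W (q(w, W) = (√(13 + W) - 78)/(W + 0) = (-78 + √(13 + W))/W)
23715 + q(-205, -100) = 23715 + (-78 + √(13 - 100))/(-100) = 23715 - (-78 + √(-87))/100 = 23715 - (-78 + I*√87)/100 = 23715 + (39/50 - I*√87/100) = 1185789/50 - I*√87/100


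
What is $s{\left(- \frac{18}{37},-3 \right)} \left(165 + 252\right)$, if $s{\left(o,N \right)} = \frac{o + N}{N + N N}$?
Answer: $- \frac{17931}{74} \approx -242.31$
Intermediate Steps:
$s{\left(o,N \right)} = \frac{N + o}{N + N^{2}}$
$s{\left(- \frac{18}{37},-3 \right)} \left(165 + 252\right) = \frac{-3 - \frac{18}{37}}{\left(-3\right) \left(1 - 3\right)} \left(165 + 252\right) = - \frac{-3 - \frac{18}{37}}{3 \left(-2\right)} 417 = \left(- \frac{1}{3}\right) \left(- \frac{1}{2}\right) \left(-3 - \frac{18}{37}\right) 417 = \left(- \frac{1}{3}\right) \left(- \frac{1}{2}\right) \left(- \frac{129}{37}\right) 417 = \left(- \frac{43}{74}\right) 417 = - \frac{17931}{74}$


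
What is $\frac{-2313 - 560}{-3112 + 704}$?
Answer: $\frac{2873}{2408} \approx 1.1931$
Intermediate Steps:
$\frac{-2313 - 560}{-3112 + 704} = - \frac{2873}{-2408} = \left(-2873\right) \left(- \frac{1}{2408}\right) = \frac{2873}{2408}$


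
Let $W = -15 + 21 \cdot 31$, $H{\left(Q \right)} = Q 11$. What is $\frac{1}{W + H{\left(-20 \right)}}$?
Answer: $\frac{1}{416} \approx 0.0024038$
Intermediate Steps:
$H{\left(Q \right)} = 11 Q$
$W = 636$ ($W = -15 + 651 = 636$)
$\frac{1}{W + H{\left(-20 \right)}} = \frac{1}{636 + 11 \left(-20\right)} = \frac{1}{636 - 220} = \frac{1}{416}$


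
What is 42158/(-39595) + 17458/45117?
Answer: -1210792976/1786407615 ≈ -0.67778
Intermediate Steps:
42158/(-39595) + 17458/45117 = 42158*(-1/39595) + 17458*(1/45117) = -42158/39595 + 17458/45117 = -1210792976/1786407615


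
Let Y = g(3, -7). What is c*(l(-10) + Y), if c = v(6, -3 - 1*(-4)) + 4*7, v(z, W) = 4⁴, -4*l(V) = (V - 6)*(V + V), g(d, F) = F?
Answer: -24708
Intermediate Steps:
l(V) = -V*(-6 + V)/2 (l(V) = -(V - 6)*(V + V)/4 = -(-6 + V)*2*V/4 = -V*(-6 + V)/2)
Y = -7
v(z, W) = 256
c = 284 (c = 256 + 4*7 = 256 + 28 = 284)
c*(l(-10) + Y) = 284*((½)*(-10)*(6 - 1*(-10)) - 7) = 284*((½)*(-10)*(6 + 10) - 7) = 284*((½)*(-10)*16 - 7) = 284*(-80 - 7) = 284*(-87) = -24708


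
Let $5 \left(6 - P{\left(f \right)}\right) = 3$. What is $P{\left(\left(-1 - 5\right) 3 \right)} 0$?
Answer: $0$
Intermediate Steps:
$P{\left(f \right)} = \frac{27}{5}$ ($P{\left(f \right)} = 6 - \frac{3}{5} = \frac{27}{5}$)
$P{\left(\left(-1 - 5\right) 3 \right)} 0 = \frac{27}{5} \cdot 0 = 0$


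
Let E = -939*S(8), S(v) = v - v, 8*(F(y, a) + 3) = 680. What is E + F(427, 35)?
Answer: 82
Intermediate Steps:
F(y, a) = 82 (F(y, a) = -3 + (⅛)*680 = -3 + 85 = 82)
S(v) = 0
E = 0 (E = -939*0 = 0)
E + F(427, 35) = 0 + 82 = 82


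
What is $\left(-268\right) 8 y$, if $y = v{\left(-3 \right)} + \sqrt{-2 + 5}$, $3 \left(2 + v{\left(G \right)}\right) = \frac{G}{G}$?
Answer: $\frac{10720}{3} - 2144 \sqrt{3} \approx -140.18$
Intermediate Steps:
$v{\left(G \right)} = - \frac{5}{3}$ ($v{\left(G \right)} = -2 + \frac{G \frac{1}{G}}{3} = -2 + \frac{1}{3} \cdot 1 = -2 + \frac{1}{3} = - \frac{5}{3}$)
$y = - \frac{5}{3} + \sqrt{3}$ ($y = - \frac{5}{3} + \sqrt{-2 + 5} = - \frac{5}{3} + \sqrt{3} \approx 0.065384$)
$\left(-268\right) 8 y = \left(-268\right) 8 \left(- \frac{5}{3} + \sqrt{3}\right) = - 2144 \left(- \frac{5}{3} + \sqrt{3}\right) = \frac{10720}{3} - 2144 \sqrt{3}$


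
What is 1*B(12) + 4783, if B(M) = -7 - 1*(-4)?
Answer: 4780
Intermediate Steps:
B(M) = -3 (B(M) = -7 + 4 = -3)
1*B(12) + 4783 = 1*(-3) + 4783 = -3 + 4783 = 4780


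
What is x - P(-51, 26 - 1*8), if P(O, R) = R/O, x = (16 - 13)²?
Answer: 159/17 ≈ 9.3529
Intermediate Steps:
x = 9 (x = 3² = 9)
x - P(-51, 26 - 1*8) = 9 - (26 - 1*8)/(-51) = 9 - (26 - 8)*(-1)/51 = 9 - 18*(-1)/51 = 9 - 1*(-6/17) = 9 + 6/17 = 159/17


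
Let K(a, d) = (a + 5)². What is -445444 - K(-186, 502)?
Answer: -478205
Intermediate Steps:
K(a, d) = (5 + a)²
-445444 - K(-186, 502) = -445444 - (5 - 186)² = -445444 - 1*(-181)² = -445444 - 1*32761 = -445444 - 32761 = -478205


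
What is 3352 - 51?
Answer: 3301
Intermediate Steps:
3352 - 51 = 3301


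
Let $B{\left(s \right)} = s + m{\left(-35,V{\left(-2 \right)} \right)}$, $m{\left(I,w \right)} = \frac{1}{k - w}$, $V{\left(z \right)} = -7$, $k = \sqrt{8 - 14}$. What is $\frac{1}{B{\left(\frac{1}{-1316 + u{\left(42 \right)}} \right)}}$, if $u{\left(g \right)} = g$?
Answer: $\frac{11291462}{1605295} + \frac{1623076 i \sqrt{6}}{1605295} \approx 7.0339 + 2.4766 i$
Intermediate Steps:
$k = i \sqrt{6}$ ($k = \sqrt{-6} = i \sqrt{6} \approx 2.4495 i$)
$m{\left(I,w \right)} = \frac{1}{- w + i \sqrt{6}}$ ($m{\left(I,w \right)} = \frac{1}{i \sqrt{6} - w} = \frac{1}{- w + i \sqrt{6}}$)
$B{\left(s \right)} = s - \frac{1}{-7 - i \sqrt{6}}$
$\frac{1}{B{\left(\frac{1}{-1316 + u{\left(42 \right)}} \right)}} = \frac{1}{\frac{7}{55} + \frac{1}{-1316 + 42} - \frac{i \sqrt{6}}{55}} = \frac{1}{\frac{7}{55} + \frac{1}{-1274} - \frac{i \sqrt{6}}{55}} = \frac{1}{\frac{7}{55} - \frac{1}{1274} - \frac{i \sqrt{6}}{55}} = \frac{1}{\frac{8863}{70070} - \frac{i \sqrt{6}}{55}}$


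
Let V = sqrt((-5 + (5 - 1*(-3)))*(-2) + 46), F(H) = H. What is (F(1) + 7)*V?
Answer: 16*sqrt(10) ≈ 50.596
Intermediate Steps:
V = 2*sqrt(10) (V = sqrt((-5 + (5 + 3))*(-2) + 46) = sqrt((-5 + 8)*(-2) + 46) = sqrt(3*(-2) + 46) = sqrt(-6 + 46) = sqrt(40) = 2*sqrt(10) ≈ 6.3246)
(F(1) + 7)*V = (1 + 7)*(2*sqrt(10)) = 8*(2*sqrt(10)) = 16*sqrt(10)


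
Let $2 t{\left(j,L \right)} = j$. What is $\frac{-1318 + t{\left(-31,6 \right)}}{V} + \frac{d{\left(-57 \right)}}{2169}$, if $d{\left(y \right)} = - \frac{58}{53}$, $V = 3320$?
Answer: $- \frac{306975439}{763314480} \approx -0.40216$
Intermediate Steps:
$t{\left(j,L \right)} = \frac{j}{2}$
$d{\left(y \right)} = - \frac{58}{53}$ ($d{\left(y \right)} = \left(-58\right) \frac{1}{53} = - \frac{58}{53}$)
$\frac{-1318 + t{\left(-31,6 \right)}}{V} + \frac{d{\left(-57 \right)}}{2169} = \frac{-1318 + \frac{1}{2} \left(-31\right)}{3320} - \frac{58}{53 \cdot 2169} = \left(-1318 - \frac{31}{2}\right) \frac{1}{3320} - \frac{58}{114957} = \left(- \frac{2667}{2}\right) \frac{1}{3320} - \frac{58}{114957} = - \frac{2667}{6640} - \frac{58}{114957} = - \frac{306975439}{763314480}$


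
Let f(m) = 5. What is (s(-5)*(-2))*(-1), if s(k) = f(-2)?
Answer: 10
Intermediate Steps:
s(k) = 5
(s(-5)*(-2))*(-1) = (5*(-2))*(-1) = -10*(-1) = 10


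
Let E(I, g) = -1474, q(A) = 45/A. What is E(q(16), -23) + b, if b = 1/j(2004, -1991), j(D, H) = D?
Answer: -2953895/2004 ≈ -1474.0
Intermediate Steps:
b = 1/2004 ≈ 0.00049900
E(q(16), -23) + b = -1474 + 1/2004 = -2953895/2004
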